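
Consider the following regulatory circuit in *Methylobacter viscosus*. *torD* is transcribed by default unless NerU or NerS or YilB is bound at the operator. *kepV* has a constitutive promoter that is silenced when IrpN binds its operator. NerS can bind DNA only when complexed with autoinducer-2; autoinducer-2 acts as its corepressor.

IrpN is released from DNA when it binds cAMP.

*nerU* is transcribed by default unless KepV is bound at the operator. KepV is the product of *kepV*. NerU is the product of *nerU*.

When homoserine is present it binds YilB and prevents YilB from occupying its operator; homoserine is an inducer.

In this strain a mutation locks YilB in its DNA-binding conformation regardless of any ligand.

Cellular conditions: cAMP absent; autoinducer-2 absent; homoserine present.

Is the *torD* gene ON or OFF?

OFF

cAMP is absent, so IrpN is active.
With repressor IrpN bound, *kepV* is not transcribed.
So KepV is not produced.
With no repressor bound, *nerU* is transcribed.
So NerU is produced and active.
Autoinducer-2 is absent, so NerS is inactive.
YilB is constitutively active in this strain.
With repressor NerU bound, *torD* is not transcribed.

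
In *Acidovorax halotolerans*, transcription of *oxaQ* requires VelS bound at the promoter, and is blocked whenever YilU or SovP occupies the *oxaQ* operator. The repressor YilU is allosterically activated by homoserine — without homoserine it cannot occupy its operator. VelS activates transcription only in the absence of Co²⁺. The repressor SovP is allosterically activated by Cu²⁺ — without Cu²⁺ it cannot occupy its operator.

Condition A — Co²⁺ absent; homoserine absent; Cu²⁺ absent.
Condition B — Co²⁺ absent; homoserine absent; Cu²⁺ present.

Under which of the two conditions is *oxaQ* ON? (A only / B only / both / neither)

Condition A:
Co²⁺ is absent, so VelS is active.
Homoserine is absent, so YilU is inactive.
Cu²⁺ is absent, so SovP is inactive.
No repressor is bound and VelS is active, so *oxaQ* is transcribed.
→ *oxaQ* is ON in A.
Condition B:
Co²⁺ is absent, so VelS is active.
Homoserine is absent, so YilU is inactive.
Cu²⁺ is present, so SovP is active.
With repressor SovP bound, *oxaQ* is not transcribed.
→ *oxaQ* is OFF in B.

A only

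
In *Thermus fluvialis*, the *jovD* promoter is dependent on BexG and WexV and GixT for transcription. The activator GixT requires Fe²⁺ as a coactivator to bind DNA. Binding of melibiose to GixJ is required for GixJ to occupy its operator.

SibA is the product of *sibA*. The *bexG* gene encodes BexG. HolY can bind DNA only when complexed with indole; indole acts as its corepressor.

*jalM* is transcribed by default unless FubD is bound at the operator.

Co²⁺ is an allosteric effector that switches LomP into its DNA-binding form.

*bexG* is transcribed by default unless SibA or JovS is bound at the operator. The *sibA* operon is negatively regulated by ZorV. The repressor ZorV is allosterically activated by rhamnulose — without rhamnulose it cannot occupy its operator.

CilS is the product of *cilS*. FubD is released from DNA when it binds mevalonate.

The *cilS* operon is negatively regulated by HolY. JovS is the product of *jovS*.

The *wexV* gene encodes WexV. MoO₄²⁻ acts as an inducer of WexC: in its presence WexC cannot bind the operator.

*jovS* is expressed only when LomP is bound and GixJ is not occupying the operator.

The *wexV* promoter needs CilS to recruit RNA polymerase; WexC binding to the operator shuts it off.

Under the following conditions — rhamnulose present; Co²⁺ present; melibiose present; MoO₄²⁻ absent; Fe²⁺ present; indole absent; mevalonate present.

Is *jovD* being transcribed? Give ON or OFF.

Rhamnulose is present, so ZorV is active.
With repressor ZorV bound, *sibA* is not transcribed.
So SibA is not produced.
Co²⁺ is present, so LomP is active.
Melibiose is present, so GixJ is active.
With repressor GixJ bound, *jovS* is not transcribed.
So JovS is not produced.
With no repressor bound, *bexG* is transcribed.
So BexG is produced and active.
MoO₄²⁻ is absent, so WexC is active.
Indole is absent, so HolY is inactive.
With no repressor bound, *cilS* is transcribed.
So CilS is produced and active.
With repressor WexC bound, *wexV* is not transcribed.
So WexV is not produced.
Fe²⁺ is present, so GixT is active.
Required activator WexV is absent, so *jovD* is not transcribed.

OFF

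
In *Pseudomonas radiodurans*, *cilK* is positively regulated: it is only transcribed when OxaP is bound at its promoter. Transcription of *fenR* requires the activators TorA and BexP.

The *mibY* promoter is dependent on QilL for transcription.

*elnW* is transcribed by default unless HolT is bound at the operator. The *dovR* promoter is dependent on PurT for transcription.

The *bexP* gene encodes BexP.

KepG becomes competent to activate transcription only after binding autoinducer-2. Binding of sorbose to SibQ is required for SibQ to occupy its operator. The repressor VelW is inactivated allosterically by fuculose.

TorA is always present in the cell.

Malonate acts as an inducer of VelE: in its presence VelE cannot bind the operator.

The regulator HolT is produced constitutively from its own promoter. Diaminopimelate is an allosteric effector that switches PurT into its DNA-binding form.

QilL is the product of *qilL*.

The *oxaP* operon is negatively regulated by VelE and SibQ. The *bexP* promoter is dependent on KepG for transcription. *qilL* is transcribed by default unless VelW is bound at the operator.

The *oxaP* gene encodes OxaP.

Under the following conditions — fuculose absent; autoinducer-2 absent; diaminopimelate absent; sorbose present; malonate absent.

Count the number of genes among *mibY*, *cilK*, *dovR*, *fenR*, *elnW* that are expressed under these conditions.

Fuculose is absent, so VelW is active.
With repressor VelW bound, *qilL* is not transcribed.
So QilL is not produced.
Required activator QilL is absent, so *mibY* is not transcribed.
→ *mibY* is OFF.
Malonate is absent, so VelE is active.
Sorbose is present, so SibQ is active.
With repressor VelE bound, *oxaP* is not transcribed.
So OxaP is not produced.
Required activator OxaP is absent, so *cilK* is not transcribed.
→ *cilK* is OFF.
Diaminopimelate is absent, so PurT is inactive.
Required activator PurT is absent, so *dovR* is not transcribed.
→ *dovR* is OFF.
TorA is produced constitutively and is active.
Autoinducer-2 is absent, so KepG is inactive.
Required activator KepG is absent, so *bexP* is not transcribed.
So BexP is not produced.
Required activator BexP is absent, so *fenR* is not transcribed.
→ *fenR* is OFF.
HolT is produced constitutively and is active.
With repressor HolT bound, *elnW* is not transcribed.
→ *elnW* is OFF.
0 of the 5 genes are transcribed.

0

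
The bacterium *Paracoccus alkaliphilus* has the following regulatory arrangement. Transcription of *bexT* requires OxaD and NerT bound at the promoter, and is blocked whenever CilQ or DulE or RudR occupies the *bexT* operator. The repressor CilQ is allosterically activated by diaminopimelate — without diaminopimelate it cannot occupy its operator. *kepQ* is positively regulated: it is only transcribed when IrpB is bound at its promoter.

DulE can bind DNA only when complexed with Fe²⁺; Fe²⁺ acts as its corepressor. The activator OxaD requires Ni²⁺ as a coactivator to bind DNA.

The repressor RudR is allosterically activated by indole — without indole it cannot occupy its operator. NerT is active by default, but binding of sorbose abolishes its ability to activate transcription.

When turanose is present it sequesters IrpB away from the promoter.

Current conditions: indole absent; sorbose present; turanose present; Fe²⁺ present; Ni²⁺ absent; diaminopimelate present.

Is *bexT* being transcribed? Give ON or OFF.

OFF

Diaminopimelate is present, so CilQ is active.
Ni²⁺ is absent, so OxaD is inactive.
Fe²⁺ is present, so DulE is active.
Indole is absent, so RudR is inactive.
Sorbose is present, so NerT is inactive.
With repressor CilQ bound, *bexT* is not transcribed.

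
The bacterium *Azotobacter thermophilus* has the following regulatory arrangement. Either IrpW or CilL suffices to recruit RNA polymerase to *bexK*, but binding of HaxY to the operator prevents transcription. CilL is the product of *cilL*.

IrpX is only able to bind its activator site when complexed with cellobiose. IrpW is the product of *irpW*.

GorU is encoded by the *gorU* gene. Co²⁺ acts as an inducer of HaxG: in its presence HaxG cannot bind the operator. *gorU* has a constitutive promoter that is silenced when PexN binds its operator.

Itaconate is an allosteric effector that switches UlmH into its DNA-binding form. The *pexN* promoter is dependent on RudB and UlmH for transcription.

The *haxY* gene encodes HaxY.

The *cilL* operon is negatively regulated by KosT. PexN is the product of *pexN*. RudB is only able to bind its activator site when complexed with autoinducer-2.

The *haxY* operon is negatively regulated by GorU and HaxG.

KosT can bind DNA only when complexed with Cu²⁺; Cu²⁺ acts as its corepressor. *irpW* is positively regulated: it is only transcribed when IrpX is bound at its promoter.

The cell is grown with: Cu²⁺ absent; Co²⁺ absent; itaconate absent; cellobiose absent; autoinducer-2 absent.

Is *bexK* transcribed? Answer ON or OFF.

ON

Autoinducer-2 is absent, so RudB is inactive.
Itaconate is absent, so UlmH is inactive.
Required activator RudB is absent, so *pexN* is not transcribed.
So PexN is not produced.
With no repressor bound, *gorU* is transcribed.
So GorU is produced and active.
Co²⁺ is absent, so HaxG is active.
With repressor GorU bound, *haxY* is not transcribed.
So HaxY is not produced.
Cellobiose is absent, so IrpX is inactive.
Required activator IrpX is absent, so *irpW* is not transcribed.
So IrpW is not produced.
Cu²⁺ is absent, so KosT is inactive.
With no repressor bound, *cilL* is transcribed.
So CilL is produced and active.
Activator CilL is present, so *bexK* is transcribed.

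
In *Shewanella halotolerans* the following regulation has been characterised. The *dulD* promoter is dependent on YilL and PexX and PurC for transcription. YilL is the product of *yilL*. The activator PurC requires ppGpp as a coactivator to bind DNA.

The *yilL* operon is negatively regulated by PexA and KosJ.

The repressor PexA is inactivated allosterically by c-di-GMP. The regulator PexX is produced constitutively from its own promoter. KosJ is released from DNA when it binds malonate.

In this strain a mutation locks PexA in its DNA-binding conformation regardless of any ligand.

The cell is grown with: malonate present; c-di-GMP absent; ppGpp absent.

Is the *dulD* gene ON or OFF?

PexA is constitutively active in this strain.
Malonate is present, so KosJ is inactive.
With repressor PexA bound, *yilL* is not transcribed.
So YilL is not produced.
PexX is produced constitutively and is active.
ppGpp is absent, so PurC is inactive.
Required activator YilL is absent, so *dulD* is not transcribed.

OFF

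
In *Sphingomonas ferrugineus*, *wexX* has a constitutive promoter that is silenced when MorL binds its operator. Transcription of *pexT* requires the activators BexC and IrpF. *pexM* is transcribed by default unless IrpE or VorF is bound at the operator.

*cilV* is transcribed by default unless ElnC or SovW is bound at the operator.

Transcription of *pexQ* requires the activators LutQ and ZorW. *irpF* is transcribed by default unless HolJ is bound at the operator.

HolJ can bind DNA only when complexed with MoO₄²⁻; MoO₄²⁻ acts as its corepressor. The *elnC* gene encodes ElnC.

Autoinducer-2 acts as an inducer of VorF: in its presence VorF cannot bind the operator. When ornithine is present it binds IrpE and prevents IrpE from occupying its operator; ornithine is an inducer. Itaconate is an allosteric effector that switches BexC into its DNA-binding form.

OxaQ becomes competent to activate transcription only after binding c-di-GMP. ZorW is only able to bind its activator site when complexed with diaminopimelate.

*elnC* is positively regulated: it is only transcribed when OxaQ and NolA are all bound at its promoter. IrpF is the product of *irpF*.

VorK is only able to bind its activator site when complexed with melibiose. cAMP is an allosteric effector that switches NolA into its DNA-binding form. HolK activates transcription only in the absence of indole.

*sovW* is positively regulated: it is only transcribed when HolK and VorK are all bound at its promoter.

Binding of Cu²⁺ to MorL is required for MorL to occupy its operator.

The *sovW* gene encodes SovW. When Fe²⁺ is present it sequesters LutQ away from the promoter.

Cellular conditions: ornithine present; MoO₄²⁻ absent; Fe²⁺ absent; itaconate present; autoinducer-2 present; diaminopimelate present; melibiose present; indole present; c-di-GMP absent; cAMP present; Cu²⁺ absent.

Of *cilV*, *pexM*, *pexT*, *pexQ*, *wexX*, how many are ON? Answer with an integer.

c-di-GMP is absent, so OxaQ is inactive.
cAMP is present, so NolA is active.
Required activator OxaQ is absent, so *elnC* is not transcribed.
So ElnC is not produced.
Indole is present, so HolK is inactive.
Melibiose is present, so VorK is active.
Required activator HolK is absent, so *sovW* is not transcribed.
So SovW is not produced.
With no repressor bound, *cilV* is transcribed.
→ *cilV* is ON.
Ornithine is present, so IrpE is inactive.
Autoinducer-2 is present, so VorF is inactive.
With no repressor bound, *pexM* is transcribed.
→ *pexM* is ON.
Itaconate is present, so BexC is active.
MoO₄²⁻ is absent, so HolJ is inactive.
With no repressor bound, *irpF* is transcribed.
So IrpF is produced and active.
No repressor is bound and BexC and IrpF are active, so *pexT* is transcribed.
→ *pexT* is ON.
Fe²⁺ is absent, so LutQ is active.
Diaminopimelate is present, so ZorW is active.
No repressor is bound and LutQ and ZorW are active, so *pexQ* is transcribed.
→ *pexQ* is ON.
Cu²⁺ is absent, so MorL is inactive.
With no repressor bound, *wexX* is transcribed.
→ *wexX* is ON.
5 of the 5 genes are transcribed.

5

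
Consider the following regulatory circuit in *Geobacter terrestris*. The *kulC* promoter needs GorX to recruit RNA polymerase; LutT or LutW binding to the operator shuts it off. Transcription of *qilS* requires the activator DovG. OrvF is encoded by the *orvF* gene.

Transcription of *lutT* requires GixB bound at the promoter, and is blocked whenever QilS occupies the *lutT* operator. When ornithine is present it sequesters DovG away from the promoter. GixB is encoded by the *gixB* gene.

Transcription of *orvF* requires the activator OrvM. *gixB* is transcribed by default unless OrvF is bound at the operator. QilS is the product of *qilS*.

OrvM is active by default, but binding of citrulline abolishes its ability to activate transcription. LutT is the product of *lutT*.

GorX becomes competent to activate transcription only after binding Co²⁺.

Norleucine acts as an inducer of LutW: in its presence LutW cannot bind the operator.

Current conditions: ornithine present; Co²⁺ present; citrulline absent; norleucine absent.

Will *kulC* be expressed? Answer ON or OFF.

Co²⁺ is present, so GorX is active.
Ornithine is present, so DovG is inactive.
Required activator DovG is absent, so *qilS* is not transcribed.
So QilS is not produced.
Citrulline is absent, so OrvM is active.
No repressor is bound and OrvM is active, so *orvF* is transcribed.
So OrvF is produced and active.
With repressor OrvF bound, *gixB* is not transcribed.
So GixB is not produced.
Required activator GixB is absent, so *lutT* is not transcribed.
So LutT is not produced.
Norleucine is absent, so LutW is active.
With repressor LutW bound, *kulC* is not transcribed.

OFF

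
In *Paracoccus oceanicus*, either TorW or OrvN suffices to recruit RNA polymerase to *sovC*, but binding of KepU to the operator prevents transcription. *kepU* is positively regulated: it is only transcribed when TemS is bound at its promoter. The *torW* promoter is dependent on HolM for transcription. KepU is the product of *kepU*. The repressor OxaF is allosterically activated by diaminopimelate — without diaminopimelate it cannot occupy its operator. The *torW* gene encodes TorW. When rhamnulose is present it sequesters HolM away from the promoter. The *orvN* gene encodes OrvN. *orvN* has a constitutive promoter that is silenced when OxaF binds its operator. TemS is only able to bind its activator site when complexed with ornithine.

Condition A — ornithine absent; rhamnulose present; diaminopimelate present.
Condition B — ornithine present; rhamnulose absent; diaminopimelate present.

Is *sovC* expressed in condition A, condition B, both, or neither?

Condition A:
Ornithine is absent, so TemS is inactive.
Required activator TemS is absent, so *kepU* is not transcribed.
So KepU is not produced.
Rhamnulose is present, so HolM is inactive.
Required activator HolM is absent, so *torW* is not transcribed.
So TorW is not produced.
Diaminopimelate is present, so OxaF is active.
With repressor OxaF bound, *orvN* is not transcribed.
So OrvN is not produced.
No activator is available at the *sovC* promoter, so *sovC* is not transcribed.
→ *sovC* is OFF in A.
Condition B:
Ornithine is present, so TemS is active.
No repressor is bound and TemS is active, so *kepU* is transcribed.
So KepU is produced and active.
Rhamnulose is absent, so HolM is active.
No repressor is bound and HolM is active, so *torW* is transcribed.
So TorW is produced and active.
Diaminopimelate is present, so OxaF is active.
With repressor OxaF bound, *orvN* is not transcribed.
So OrvN is not produced.
With repressor KepU bound, *sovC* is not transcribed.
→ *sovC* is OFF in B.

neither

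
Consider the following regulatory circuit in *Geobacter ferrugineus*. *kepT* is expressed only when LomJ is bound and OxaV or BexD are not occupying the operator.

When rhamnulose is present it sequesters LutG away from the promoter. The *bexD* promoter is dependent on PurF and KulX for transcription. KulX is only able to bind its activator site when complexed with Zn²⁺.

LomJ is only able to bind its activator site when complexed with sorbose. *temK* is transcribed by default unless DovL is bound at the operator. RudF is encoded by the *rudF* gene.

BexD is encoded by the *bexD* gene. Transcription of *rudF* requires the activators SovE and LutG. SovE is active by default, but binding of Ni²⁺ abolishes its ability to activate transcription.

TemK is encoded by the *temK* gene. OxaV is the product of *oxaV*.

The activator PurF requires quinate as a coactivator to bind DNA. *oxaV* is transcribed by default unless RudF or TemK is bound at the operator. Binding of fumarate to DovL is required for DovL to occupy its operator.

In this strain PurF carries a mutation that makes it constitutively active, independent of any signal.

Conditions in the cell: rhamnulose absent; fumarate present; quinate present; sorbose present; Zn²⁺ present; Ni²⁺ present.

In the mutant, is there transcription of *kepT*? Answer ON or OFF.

Ni²⁺ is present, so SovE is inactive.
Rhamnulose is absent, so LutG is active.
Required activator SovE is absent, so *rudF* is not transcribed.
So RudF is not produced.
Fumarate is present, so DovL is active.
With repressor DovL bound, *temK* is not transcribed.
So TemK is not produced.
With no repressor bound, *oxaV* is transcribed.
So OxaV is produced and active.
PurF is constitutively active in this strain.
Zn²⁺ is present, so KulX is active.
No repressor is bound and PurF and KulX are active, so *bexD* is transcribed.
So BexD is produced and active.
Sorbose is present, so LomJ is active.
With repressor OxaV bound, *kepT* is not transcribed.

OFF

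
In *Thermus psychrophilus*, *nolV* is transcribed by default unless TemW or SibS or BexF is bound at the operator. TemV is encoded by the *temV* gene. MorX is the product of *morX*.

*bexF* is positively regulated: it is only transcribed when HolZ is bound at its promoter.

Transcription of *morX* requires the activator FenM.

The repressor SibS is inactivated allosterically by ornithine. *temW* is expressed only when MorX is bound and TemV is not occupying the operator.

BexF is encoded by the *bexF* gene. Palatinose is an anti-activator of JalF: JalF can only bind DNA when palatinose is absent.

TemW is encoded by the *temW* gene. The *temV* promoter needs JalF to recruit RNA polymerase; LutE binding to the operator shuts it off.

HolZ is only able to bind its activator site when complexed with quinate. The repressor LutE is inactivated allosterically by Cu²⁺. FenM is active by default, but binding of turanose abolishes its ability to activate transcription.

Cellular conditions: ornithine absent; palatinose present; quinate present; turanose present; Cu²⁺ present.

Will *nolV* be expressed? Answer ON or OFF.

OFF

Cu²⁺ is present, so LutE is inactive.
Palatinose is present, so JalF is inactive.
Required activator JalF is absent, so *temV* is not transcribed.
So TemV is not produced.
Turanose is present, so FenM is inactive.
Required activator FenM is absent, so *morX* is not transcribed.
So MorX is not produced.
Required activator MorX is absent, so *temW* is not transcribed.
So TemW is not produced.
Ornithine is absent, so SibS is active.
Quinate is present, so HolZ is active.
No repressor is bound and HolZ is active, so *bexF* is transcribed.
So BexF is produced and active.
With repressor SibS bound, *nolV* is not transcribed.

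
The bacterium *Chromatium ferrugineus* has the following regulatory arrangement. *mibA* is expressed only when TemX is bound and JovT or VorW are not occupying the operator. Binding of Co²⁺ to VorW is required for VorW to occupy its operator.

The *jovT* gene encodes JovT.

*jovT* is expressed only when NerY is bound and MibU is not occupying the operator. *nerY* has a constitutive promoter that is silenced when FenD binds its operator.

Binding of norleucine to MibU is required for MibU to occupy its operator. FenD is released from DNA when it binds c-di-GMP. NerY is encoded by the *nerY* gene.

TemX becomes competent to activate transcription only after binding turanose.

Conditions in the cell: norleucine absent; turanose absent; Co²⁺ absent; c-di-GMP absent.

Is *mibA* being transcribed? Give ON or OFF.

OFF

c-di-GMP is absent, so FenD is active.
With repressor FenD bound, *nerY* is not transcribed.
So NerY is not produced.
Norleucine is absent, so MibU is inactive.
Required activator NerY is absent, so *jovT* is not transcribed.
So JovT is not produced.
Co²⁺ is absent, so VorW is inactive.
Turanose is absent, so TemX is inactive.
Required activator TemX is absent, so *mibA* is not transcribed.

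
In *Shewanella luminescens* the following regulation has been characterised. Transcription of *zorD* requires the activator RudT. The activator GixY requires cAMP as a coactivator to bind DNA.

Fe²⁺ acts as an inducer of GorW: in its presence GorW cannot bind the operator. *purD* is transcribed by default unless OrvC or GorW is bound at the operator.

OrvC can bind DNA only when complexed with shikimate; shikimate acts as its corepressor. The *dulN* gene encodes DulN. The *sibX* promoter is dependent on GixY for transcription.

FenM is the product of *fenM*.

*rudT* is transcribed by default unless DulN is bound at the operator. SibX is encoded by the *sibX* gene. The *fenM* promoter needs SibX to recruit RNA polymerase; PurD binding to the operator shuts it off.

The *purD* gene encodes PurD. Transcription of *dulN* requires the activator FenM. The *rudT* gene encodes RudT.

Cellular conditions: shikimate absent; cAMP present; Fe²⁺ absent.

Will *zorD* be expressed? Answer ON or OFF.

OFF

cAMP is present, so GixY is active.
No repressor is bound and GixY is active, so *sibX* is transcribed.
So SibX is produced and active.
Shikimate is absent, so OrvC is inactive.
Fe²⁺ is absent, so GorW is active.
With repressor GorW bound, *purD* is not transcribed.
So PurD is not produced.
No repressor is bound and SibX is active, so *fenM* is transcribed.
So FenM is produced and active.
No repressor is bound and FenM is active, so *dulN* is transcribed.
So DulN is produced and active.
With repressor DulN bound, *rudT* is not transcribed.
So RudT is not produced.
Required activator RudT is absent, so *zorD* is not transcribed.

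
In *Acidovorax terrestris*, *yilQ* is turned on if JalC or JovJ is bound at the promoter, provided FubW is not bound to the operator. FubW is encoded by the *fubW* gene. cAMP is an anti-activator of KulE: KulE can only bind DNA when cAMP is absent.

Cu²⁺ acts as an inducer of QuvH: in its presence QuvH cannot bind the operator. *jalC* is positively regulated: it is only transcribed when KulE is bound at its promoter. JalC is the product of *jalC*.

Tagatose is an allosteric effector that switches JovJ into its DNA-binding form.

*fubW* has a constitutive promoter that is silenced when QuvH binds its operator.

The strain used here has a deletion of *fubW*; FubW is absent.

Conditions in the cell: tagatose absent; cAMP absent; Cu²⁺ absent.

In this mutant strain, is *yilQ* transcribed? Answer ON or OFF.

cAMP is absent, so KulE is active.
No repressor is bound and KulE is active, so *jalC* is transcribed.
So JalC is produced and active.
Tagatose is absent, so JovJ is inactive.
FubW is non-functional in this strain, so it has no effect.
Activator JalC is present, so *yilQ* is transcribed.

ON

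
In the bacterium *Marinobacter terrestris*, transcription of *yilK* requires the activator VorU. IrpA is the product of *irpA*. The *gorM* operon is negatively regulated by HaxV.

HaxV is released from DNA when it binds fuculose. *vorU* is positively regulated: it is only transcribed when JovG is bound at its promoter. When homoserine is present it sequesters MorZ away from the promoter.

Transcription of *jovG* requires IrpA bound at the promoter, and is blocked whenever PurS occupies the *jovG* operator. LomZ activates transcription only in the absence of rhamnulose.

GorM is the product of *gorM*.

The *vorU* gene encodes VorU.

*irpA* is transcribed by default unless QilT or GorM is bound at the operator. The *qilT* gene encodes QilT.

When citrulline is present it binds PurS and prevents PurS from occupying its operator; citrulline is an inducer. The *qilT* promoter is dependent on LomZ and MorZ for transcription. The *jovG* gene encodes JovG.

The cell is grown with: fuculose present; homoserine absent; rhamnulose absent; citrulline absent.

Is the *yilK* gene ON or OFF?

OFF

Rhamnulose is absent, so LomZ is active.
Homoserine is absent, so MorZ is active.
No repressor is bound and LomZ and MorZ are active, so *qilT* is transcribed.
So QilT is produced and active.
Fuculose is present, so HaxV is inactive.
With no repressor bound, *gorM* is transcribed.
So GorM is produced and active.
With repressor QilT bound, *irpA* is not transcribed.
So IrpA is not produced.
Citrulline is absent, so PurS is active.
With repressor PurS bound, *jovG* is not transcribed.
So JovG is not produced.
Required activator JovG is absent, so *vorU* is not transcribed.
So VorU is not produced.
Required activator VorU is absent, so *yilK* is not transcribed.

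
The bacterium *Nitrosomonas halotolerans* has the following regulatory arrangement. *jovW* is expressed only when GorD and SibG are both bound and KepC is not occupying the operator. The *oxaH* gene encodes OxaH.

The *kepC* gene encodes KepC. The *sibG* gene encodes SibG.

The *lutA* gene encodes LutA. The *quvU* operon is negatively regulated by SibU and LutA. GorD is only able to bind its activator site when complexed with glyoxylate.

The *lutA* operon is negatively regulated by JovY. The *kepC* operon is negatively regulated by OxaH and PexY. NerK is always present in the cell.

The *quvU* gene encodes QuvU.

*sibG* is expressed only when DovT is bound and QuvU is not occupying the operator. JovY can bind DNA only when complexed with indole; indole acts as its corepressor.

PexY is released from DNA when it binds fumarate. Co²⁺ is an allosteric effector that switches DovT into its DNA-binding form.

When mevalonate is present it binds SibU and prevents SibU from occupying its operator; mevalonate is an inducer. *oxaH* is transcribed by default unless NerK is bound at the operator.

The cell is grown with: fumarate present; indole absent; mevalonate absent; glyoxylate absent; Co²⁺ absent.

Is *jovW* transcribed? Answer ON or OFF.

OFF

Glyoxylate is absent, so GorD is inactive.
NerK is produced constitutively and is active.
With repressor NerK bound, *oxaH* is not transcribed.
So OxaH is not produced.
Fumarate is present, so PexY is inactive.
With no repressor bound, *kepC* is transcribed.
So KepC is produced and active.
Mevalonate is absent, so SibU is active.
Indole is absent, so JovY is inactive.
With no repressor bound, *lutA* is transcribed.
So LutA is produced and active.
With repressor SibU bound, *quvU* is not transcribed.
So QuvU is not produced.
Co²⁺ is absent, so DovT is inactive.
Required activator DovT is absent, so *sibG* is not transcribed.
So SibG is not produced.
With repressor KepC bound, *jovW* is not transcribed.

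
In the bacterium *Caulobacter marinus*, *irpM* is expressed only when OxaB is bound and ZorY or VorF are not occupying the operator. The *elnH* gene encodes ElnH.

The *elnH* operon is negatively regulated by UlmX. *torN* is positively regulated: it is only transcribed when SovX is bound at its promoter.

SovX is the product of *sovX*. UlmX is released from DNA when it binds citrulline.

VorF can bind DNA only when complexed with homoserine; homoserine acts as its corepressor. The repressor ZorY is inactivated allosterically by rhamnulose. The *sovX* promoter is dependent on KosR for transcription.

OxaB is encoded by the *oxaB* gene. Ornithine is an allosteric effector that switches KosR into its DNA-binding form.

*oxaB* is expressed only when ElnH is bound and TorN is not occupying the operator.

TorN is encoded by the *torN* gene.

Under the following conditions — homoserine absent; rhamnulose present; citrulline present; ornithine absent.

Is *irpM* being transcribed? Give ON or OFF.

ON

Rhamnulose is present, so ZorY is inactive.
Homoserine is absent, so VorF is inactive.
Ornithine is absent, so KosR is inactive.
Required activator KosR is absent, so *sovX* is not transcribed.
So SovX is not produced.
Required activator SovX is absent, so *torN* is not transcribed.
So TorN is not produced.
Citrulline is present, so UlmX is inactive.
With no repressor bound, *elnH* is transcribed.
So ElnH is produced and active.
No repressor is bound and ElnH is active, so *oxaB* is transcribed.
So OxaB is produced and active.
No repressor is bound and OxaB is active, so *irpM* is transcribed.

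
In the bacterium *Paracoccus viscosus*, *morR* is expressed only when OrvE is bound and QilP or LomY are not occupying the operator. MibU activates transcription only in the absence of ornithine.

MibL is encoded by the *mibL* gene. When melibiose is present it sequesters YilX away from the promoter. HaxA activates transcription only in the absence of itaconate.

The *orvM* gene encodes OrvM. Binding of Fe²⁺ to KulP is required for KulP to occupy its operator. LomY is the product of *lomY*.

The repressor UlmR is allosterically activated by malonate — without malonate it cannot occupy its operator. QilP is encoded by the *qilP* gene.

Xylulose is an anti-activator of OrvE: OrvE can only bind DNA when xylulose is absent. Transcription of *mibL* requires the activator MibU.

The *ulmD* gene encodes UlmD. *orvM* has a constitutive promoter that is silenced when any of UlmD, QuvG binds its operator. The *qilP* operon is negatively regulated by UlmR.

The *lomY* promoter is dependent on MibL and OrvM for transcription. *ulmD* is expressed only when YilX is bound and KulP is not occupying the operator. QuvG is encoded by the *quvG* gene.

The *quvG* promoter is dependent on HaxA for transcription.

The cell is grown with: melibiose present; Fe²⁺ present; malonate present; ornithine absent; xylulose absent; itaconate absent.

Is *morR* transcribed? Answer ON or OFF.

Malonate is present, so UlmR is active.
With repressor UlmR bound, *qilP* is not transcribed.
So QilP is not produced.
Ornithine is absent, so MibU is active.
No repressor is bound and MibU is active, so *mibL* is transcribed.
So MibL is produced and active.
Fe²⁺ is present, so KulP is active.
Melibiose is present, so YilX is inactive.
With repressor KulP bound, *ulmD* is not transcribed.
So UlmD is not produced.
Itaconate is absent, so HaxA is active.
No repressor is bound and HaxA is active, so *quvG* is transcribed.
So QuvG is produced and active.
With repressor QuvG bound, *orvM* is not transcribed.
So OrvM is not produced.
Required activator OrvM is absent, so *lomY* is not transcribed.
So LomY is not produced.
Xylulose is absent, so OrvE is active.
No repressor is bound and OrvE is active, so *morR* is transcribed.

ON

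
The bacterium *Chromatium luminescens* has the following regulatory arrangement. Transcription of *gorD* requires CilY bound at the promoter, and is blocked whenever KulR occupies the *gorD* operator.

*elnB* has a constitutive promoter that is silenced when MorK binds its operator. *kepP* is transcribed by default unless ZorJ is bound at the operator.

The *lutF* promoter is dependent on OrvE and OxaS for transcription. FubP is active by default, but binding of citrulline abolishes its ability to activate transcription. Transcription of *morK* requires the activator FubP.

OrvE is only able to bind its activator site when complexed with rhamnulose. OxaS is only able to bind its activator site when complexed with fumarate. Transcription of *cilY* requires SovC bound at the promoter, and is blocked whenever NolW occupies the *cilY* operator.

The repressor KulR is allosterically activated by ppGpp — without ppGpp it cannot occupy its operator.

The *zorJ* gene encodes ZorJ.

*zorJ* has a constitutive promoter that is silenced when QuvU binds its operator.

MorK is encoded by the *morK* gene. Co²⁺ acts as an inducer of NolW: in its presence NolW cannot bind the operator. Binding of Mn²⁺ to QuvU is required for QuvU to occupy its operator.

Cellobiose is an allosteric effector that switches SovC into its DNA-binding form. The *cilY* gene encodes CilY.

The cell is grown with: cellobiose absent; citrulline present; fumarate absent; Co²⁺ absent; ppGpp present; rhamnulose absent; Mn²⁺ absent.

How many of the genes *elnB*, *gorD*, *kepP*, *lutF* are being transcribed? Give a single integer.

Citrulline is present, so FubP is inactive.
Required activator FubP is absent, so *morK* is not transcribed.
So MorK is not produced.
With no repressor bound, *elnB* is transcribed.
→ *elnB* is ON.
Cellobiose is absent, so SovC is inactive.
Co²⁺ is absent, so NolW is active.
With repressor NolW bound, *cilY* is not transcribed.
So CilY is not produced.
ppGpp is present, so KulR is active.
With repressor KulR bound, *gorD* is not transcribed.
→ *gorD* is OFF.
Mn²⁺ is absent, so QuvU is inactive.
With no repressor bound, *zorJ* is transcribed.
So ZorJ is produced and active.
With repressor ZorJ bound, *kepP* is not transcribed.
→ *kepP* is OFF.
Rhamnulose is absent, so OrvE is inactive.
Fumarate is absent, so OxaS is inactive.
Required activator OrvE is absent, so *lutF* is not transcribed.
→ *lutF* is OFF.
1 of the 4 genes is transcribed.

1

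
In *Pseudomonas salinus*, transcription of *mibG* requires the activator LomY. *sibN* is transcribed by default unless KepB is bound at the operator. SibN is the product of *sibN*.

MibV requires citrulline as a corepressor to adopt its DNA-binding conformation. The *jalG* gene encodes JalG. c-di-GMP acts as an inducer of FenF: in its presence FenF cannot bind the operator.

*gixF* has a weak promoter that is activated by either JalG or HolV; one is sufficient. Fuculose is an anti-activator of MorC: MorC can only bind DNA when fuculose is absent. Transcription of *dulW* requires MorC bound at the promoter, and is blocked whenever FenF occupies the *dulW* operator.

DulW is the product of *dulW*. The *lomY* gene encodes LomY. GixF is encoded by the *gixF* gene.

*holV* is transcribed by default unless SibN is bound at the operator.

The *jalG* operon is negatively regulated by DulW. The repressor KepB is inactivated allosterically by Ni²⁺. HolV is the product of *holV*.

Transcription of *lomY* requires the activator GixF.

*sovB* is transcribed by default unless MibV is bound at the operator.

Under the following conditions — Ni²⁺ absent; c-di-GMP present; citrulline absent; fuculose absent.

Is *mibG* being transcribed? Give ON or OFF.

ON

c-di-GMP is present, so FenF is inactive.
Fuculose is absent, so MorC is active.
No repressor is bound and MorC is active, so *dulW* is transcribed.
So DulW is produced and active.
With repressor DulW bound, *jalG* is not transcribed.
So JalG is not produced.
Ni²⁺ is absent, so KepB is active.
With repressor KepB bound, *sibN* is not transcribed.
So SibN is not produced.
With no repressor bound, *holV* is transcribed.
So HolV is produced and active.
Activator HolV is present, so *gixF* is transcribed.
So GixF is produced and active.
No repressor is bound and GixF is active, so *lomY* is transcribed.
So LomY is produced and active.
No repressor is bound and LomY is active, so *mibG* is transcribed.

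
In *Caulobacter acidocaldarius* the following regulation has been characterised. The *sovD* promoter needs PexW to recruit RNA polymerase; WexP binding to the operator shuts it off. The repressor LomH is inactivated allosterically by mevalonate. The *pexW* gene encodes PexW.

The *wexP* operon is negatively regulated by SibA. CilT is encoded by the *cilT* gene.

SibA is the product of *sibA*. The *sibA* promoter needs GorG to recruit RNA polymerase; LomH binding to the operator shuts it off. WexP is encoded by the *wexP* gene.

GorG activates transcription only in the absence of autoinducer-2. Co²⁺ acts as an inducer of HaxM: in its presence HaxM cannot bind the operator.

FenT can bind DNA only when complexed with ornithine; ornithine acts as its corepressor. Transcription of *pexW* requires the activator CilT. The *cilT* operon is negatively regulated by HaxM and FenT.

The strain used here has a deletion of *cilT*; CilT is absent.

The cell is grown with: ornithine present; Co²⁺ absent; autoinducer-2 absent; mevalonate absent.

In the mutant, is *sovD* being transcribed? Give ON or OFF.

OFF

CilT is non-functional in this strain, so it has no effect.
Required activator CilT is absent, so *pexW* is not transcribed.
So PexW is not produced.
Autoinducer-2 is absent, so GorG is active.
Mevalonate is absent, so LomH is active.
With repressor LomH bound, *sibA* is not transcribed.
So SibA is not produced.
With no repressor bound, *wexP* is transcribed.
So WexP is produced and active.
With repressor WexP bound, *sovD* is not transcribed.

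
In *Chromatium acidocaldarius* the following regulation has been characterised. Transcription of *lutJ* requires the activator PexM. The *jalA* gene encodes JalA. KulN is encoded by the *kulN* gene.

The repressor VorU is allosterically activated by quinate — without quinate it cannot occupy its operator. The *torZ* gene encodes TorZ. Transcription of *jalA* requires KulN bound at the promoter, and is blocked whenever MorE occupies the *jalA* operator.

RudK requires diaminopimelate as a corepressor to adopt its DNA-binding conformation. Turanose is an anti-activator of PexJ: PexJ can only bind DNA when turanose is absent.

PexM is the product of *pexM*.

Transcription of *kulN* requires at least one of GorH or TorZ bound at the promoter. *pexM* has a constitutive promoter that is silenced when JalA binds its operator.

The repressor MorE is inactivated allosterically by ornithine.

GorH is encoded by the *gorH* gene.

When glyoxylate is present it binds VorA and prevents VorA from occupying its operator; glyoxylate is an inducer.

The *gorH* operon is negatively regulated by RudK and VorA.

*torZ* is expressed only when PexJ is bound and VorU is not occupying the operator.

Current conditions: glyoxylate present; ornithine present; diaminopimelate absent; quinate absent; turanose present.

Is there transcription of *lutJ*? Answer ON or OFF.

Diaminopimelate is absent, so RudK is inactive.
Glyoxylate is present, so VorA is inactive.
With no repressor bound, *gorH* is transcribed.
So GorH is produced and active.
Turanose is present, so PexJ is inactive.
Quinate is absent, so VorU is inactive.
Required activator PexJ is absent, so *torZ* is not transcribed.
So TorZ is not produced.
Activator GorH is present, so *kulN* is transcribed.
So KulN is produced and active.
Ornithine is present, so MorE is inactive.
No repressor is bound and KulN is active, so *jalA* is transcribed.
So JalA is produced and active.
With repressor JalA bound, *pexM* is not transcribed.
So PexM is not produced.
Required activator PexM is absent, so *lutJ* is not transcribed.

OFF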